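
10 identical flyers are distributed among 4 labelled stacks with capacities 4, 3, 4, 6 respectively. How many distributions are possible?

79

Without the upper bounds there are C(13,3) = 286 ways to split 10 among 4 stacks.
Subtract solutions that violate a single cap (substitute x_i' = x_i − (cap_i+1)): x_1 ≥ 5 gives C(8,3) = 56; x_2 ≥ 4 gives C(9,3) = 84; x_3 ≥ 5 gives C(8,3) = 56; x_4 ≥ 7 gives C(6,3) = 20. Together 216.
Add back pairs where two caps are both exceeded: 4 + 1 + 0 + 4 + 0 + 0 = 9.
By inclusion–exclusion the count is 286 − 216 + 9 = 79.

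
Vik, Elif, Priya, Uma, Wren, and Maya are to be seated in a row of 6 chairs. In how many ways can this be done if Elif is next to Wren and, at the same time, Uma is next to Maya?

96

Treat {Elif,Wren} as one block (2 orders) and {Uma,Maya} as another (2 orders).
That leaves 4 units to arrange: 2 × 2 × 4! = 4 × 24 = 96.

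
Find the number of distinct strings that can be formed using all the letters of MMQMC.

Letter multiplicities in MMQMC: C×1, M×3, Q×1.
So there are 5! / (3!) = 20 distinguishable arrangements.

20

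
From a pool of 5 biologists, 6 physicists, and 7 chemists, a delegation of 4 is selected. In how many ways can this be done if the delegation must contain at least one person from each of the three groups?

Total 4-person selections from all 18: C(18,4) = 3060.
Selections missing a whole group: no biologists → C(13,4) = 715; no physicists → C(12,4) = 495; no chemists → C(11,4) = 330.
Add back selections omitting two groups (i.e. drawn from a single group): C(5,4) + C(6,4) + C(7,4) = 55.
By inclusion–exclusion: 3060 − 1540 + 55 = 1575.

1575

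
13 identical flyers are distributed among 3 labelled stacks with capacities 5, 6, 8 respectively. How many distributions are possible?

Without the upper bounds there are C(15,2) = 105 ways to split 13 among 3 stacks.
Subtract solutions that violate a single cap (substitute x_i' = x_i − (cap_i+1)): x_1 ≥ 6 gives C(9,2) = 36; x_2 ≥ 7 gives C(8,2) = 28; x_3 ≥ 9 gives C(6,2) = 15. Together 79.
Add back pairs where two caps are both exceeded: 1 + 0 + 0 = 1.
By inclusion–exclusion the count is 105 − 79 + 1 = 27.

27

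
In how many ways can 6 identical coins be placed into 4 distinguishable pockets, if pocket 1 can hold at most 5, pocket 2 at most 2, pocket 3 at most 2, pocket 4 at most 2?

26

Ignoring the caps, the number of non-negative solutions to x_1+…+x_4 = 6 is C(9,3) = 84.
Subtract solutions that violate a single cap (substitute x_i' = x_i − (cap_i+1)): x_1 ≥ 6 gives C(3,3) = 1; x_2 ≥ 3 gives C(6,3) = 20; x_3 ≥ 3 gives C(6,3) = 20; x_4 ≥ 3 gives C(6,3) = 20. Together 61.
Add back pairs where two caps are both exceeded: 0 + 0 + 0 + 1 + 1 + 1 = 3.
By inclusion–exclusion the count is 84 − 61 + 3 = 26.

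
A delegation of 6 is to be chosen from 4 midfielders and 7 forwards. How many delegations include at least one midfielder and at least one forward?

Total 6-person selections from all 11: C(11,6) = 462.
Subtract selections that omit an entire group: no midfielders → C(7,6) = 7; no forwards → C(4,6) = 0.
Both groups omitted at once is impossible, so 462 − 7 = 455.

455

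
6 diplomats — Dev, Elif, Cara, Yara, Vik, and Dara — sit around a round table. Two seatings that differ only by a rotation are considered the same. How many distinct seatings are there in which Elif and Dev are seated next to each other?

48

Treat {Elif, Dev} as one unit (2 internal orders) and seat the resulting 5 units around the table: (4)! circular arrangements.
So 2 × (4)! = 2 × 24 = 48.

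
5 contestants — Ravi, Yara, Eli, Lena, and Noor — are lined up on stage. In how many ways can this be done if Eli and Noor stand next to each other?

48

Place the 3 others and the Eli-Noor pair as 4 objects in a line; the pair has 2 internal arrangements.
That gives 2 × 4! = 2 × 24 = 48.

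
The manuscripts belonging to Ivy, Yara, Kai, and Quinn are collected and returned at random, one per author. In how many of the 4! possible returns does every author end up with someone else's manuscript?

Count assignments avoiding every fixed point. For any j of the 4 authors fixed to their own manuscript, the other 4−j can be arranged in (4−j)! ways.
By inclusion–exclusion this is Σ_{j=0}^{4} (−1)^j C(4,j)·(4−j)!.
Computing: 24 − 24 + 12 − 4 + 1 = 9.

9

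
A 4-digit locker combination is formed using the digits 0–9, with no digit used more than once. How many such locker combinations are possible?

5040

With no repetition, fill the 4 digits in order: 10 choices, then 9, down to 7.
That product is 10 × 9 × 8 × 7 = 5040.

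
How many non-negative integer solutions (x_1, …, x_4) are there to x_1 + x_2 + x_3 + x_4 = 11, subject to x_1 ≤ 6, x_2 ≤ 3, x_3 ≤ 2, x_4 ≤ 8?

Ignoring the caps, the number of non-negative solutions to x_1+…+x_4 = 11 is C(14,3) = 364.
Subtract solutions that violate a single cap (substitute x_i' = x_i − (cap_i+1)): x_1 ≥ 7 gives C(7,3) = 35; x_2 ≥ 4 gives C(10,3) = 120; x_3 ≥ 3 gives C(11,3) = 165; x_4 ≥ 9 gives C(5,3) = 10. Together 330.
Add back pairs where two caps are both exceeded: 1 + 4 + 0 + 35 + 0 + 0 = 40.
By inclusion–exclusion the count is 364 − 330 + 40 = 74.

74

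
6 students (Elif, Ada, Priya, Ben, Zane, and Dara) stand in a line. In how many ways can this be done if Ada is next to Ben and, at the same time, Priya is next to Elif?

96

Treat {Ada,Ben} as one block (2 orders) and {Priya,Elif} as another (2 orders).
That leaves 4 units to arrange: 2 × 2 × 4! = 4 × 24 = 96.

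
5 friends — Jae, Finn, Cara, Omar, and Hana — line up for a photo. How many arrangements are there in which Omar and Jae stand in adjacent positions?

Glue Omar and Jae into one block (2 internal orders), leaving 4 units to arrange in a row.
So the count is 2·(4)! = 48.

48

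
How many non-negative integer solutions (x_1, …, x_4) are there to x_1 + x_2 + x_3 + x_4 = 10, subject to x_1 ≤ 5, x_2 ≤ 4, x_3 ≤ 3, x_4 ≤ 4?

65

Ignoring the caps, the number of non-negative solutions to x_1+…+x_4 = 10 is C(13,3) = 286.
Subtract solutions that violate a single cap (substitute x_i' = x_i − (cap_i+1)): x_1 ≥ 6 gives C(7,3) = 35; x_2 ≥ 5 gives C(8,3) = 56; x_3 ≥ 4 gives C(9,3) = 84; x_4 ≥ 5 gives C(8,3) = 56. Together 231.
Add back pairs where two caps are both exceeded: 0 + 1 + 0 + 4 + 1 + 4 = 10.
By inclusion–exclusion the count is 286 − 231 + 10 = 65.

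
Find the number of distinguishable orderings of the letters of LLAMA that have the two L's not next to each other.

18

Total arrangements of LLAMA: 5!/(2!·2!) = 30.
Arrangements with the L's together: treat LL as one letter, giving (4)!/(2!) = 12.
Hence 30 − 12 = 18.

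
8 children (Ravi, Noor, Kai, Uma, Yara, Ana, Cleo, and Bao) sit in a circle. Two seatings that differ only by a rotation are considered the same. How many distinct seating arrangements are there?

Seat Ravi anywhere (absorbing the rotational symmetry), then permute the other 7: (7)! = 5040.

5040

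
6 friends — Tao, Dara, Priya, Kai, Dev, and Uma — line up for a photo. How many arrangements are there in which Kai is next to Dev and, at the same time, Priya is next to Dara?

96

Treat {Kai,Dev} as one block (2 orders) and {Priya,Dara} as another (2 orders).
That leaves 4 units to arrange: 2 × 2 × 4! = 4 × 24 = 96.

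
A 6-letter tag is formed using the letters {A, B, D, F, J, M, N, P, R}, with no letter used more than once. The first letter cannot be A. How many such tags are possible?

The first letter has 9−1 = 8 choices (anything except A).
The remaining 5 letters are filled from the other 8 symbols without repetition: 8 × 7 × 6 × 5 × 4 = 6720.
Total: 8 × 6720 = 53760.

53760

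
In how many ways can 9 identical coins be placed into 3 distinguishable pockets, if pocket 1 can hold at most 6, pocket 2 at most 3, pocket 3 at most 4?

14

By stars and bars, unrestricted non-negative solutions to x_1+…+x_3 = 9 number C(9+2,2) = 55.
Subtract solutions that violate a single cap (substitute x_i' = x_i − (cap_i+1)): x_1 ≥ 7 gives C(4,2) = 6; x_2 ≥ 4 gives C(7,2) = 21; x_3 ≥ 5 gives C(6,2) = 15. Together 42.
Add back pairs where two caps are both exceeded: 0 + 0 + 1 = 1.
By inclusion–exclusion the count is 55 − 42 + 1 = 14.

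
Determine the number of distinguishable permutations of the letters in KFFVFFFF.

56

Letter multiplicities in KFFVFFFF: F×6, K×1, V×1.
So there are 8! / (6!) = 56 distinguishable arrangements.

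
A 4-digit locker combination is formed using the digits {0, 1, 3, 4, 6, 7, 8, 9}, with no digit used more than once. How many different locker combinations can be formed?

1680

This is a permutation of 4 out of 8: P(8,4) = 8!/4!.
That product is 8 × 7 × 6 × 5 = 1680.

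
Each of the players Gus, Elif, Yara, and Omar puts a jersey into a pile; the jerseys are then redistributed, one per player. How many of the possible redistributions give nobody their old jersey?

Let Aᵢ be the assignments in which player i gets their old jersey. We want the size of the complement of A₁∪…∪A_4.
By inclusion–exclusion this is Σ_{j=0}^{4} (−1)^j C(4,j)·(4−j)!.
Computing: 24 − 24 + 12 − 4 + 1 = 9.

9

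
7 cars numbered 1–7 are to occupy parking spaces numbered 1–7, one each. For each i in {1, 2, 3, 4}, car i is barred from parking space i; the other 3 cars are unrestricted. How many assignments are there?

Let Aᵢ (for 1 ≤ i ≤ 4) be the placements that put car i in its forbidden parking space. Any j of these fix j positions, leaving (7−j)! ways to fill the rest, and there are C(4,j) ways to pick which j.
By inclusion–exclusion, the number of valid placements is Σ_{j=0}^{4} (−1)^j C(4,j)·(7−j)!.
Computing: 5040 − 2880 + 720 − 96 + 6 = 2790.

2790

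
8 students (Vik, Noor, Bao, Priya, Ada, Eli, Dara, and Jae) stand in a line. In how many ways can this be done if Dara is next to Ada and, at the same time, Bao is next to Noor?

Treat {Dara,Ada} as one block (2 orders) and {Bao,Noor} as another (2 orders).
That leaves 6 units to arrange: 2 × 2 × 6! = 4 × 720 = 2880.

2880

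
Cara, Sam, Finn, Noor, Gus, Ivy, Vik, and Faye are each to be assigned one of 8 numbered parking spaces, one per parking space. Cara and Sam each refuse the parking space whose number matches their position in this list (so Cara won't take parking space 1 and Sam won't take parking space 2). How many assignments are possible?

Let Aᵢ (for i ∈ {1, 2}) be the placements that put person i in their forbidden parking space. Any j of these fix j positions, leaving (8−j)! ways to fill the rest, and there are C(2,j) ways to pick which j.
By inclusion–exclusion, the number of valid placements is Σ_{j=0}^{2} (−1)^j C(2,j)·(8−j)!.
Computing: 40320 − 10080 + 720 = 30960.

30960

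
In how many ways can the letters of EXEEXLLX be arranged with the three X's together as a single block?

Treat the 3 copies of X as a single block. The multiset to arrange is then {XXX, E, E, E, L, L}, 6 items in all.
That gives (6)!/(3!·2!) = 60 arrangements.

60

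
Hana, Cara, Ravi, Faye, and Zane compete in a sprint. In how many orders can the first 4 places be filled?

120

This is an ordered selection of 4 from 5: P(5,4).
That gives 5 × 4 × 3 × 2 = 120.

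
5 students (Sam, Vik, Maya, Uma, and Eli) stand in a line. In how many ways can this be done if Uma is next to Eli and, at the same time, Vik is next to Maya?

Treat {Uma,Eli} as one block (2 orders) and {Vik,Maya} as another (2 orders).
That leaves 3 units to arrange: 2 × 2 × 3! = 4 × 6 = 24.

24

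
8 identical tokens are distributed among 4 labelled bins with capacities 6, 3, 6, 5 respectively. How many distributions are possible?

Ignoring the caps, the number of non-negative solutions to x_1+…+x_4 = 8 is C(11,3) = 165.
Subtract solutions that violate a single cap (substitute x_i' = x_i − (cap_i+1)): x_1 ≥ 7 gives C(4,3) = 4; x_2 ≥ 4 gives C(7,3) = 35; x_3 ≥ 7 gives C(4,3) = 4; x_4 ≥ 6 gives C(5,3) = 10. Together 53.
No two caps can be exceeded simultaneously, so the pair terms are all 0.
By inclusion–exclusion the count is 165 − 53 + 0 = 112.

112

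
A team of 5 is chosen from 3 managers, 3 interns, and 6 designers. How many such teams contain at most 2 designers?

396

Split by how many designers are chosen (0 through 2).
Sum: C(6,0)·C(6,5) + C(6,1)·C(6,4) + C(6,2)·C(6,3) = 6 + 90 + 300 = 396.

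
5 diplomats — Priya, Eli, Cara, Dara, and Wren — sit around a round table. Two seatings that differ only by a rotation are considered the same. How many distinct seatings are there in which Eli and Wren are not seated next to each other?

12

Without the restriction there are (4)! = 24 seatings.
Seatings with Eli beside Wren: treat them as a block with 2 internal orders, giving 2 × (3)! = 12.
Subtracting, 24 − 12 = 12.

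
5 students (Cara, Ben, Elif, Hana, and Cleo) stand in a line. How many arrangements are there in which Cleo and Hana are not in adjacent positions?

72

Of the 5! = 120 arrangements, those with Cleo and Hana adjacent number 2 × 4! = 48 (treat the pair as a block with 2 internal orders).
Complementary counting: 120 − 48 = 72.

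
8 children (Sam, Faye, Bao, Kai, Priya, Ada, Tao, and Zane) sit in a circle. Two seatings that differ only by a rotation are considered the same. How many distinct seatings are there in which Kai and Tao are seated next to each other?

Glue Kai and Tao into a block (2 internal orders). Seating 7 units around a circle gives (6)! arrangements.
So 2 × (6)! = 2 × 720 = 1440.

1440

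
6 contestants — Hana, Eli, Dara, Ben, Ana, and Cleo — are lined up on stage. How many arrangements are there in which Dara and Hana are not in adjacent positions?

Of the 6! = 720 arrangements, those with Dara and Hana adjacent number 2 × 5! = 240 (treat the pair as a block with 2 internal orders).
Complementary counting: 720 − 240 = 480.

480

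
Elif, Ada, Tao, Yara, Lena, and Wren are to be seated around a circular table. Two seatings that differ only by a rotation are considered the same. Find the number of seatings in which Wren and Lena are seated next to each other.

48

Glue Wren and Lena into a block (2 internal orders). Seating 5 units around a circle gives (4)! arrangements.
So 2 × (4)! = 2 × 24 = 48.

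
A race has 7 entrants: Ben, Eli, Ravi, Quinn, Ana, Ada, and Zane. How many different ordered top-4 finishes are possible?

This is an ordered selection of 4 from 7: P(7,4).
That gives 7 × 6 × 5 × 4 = 840.

840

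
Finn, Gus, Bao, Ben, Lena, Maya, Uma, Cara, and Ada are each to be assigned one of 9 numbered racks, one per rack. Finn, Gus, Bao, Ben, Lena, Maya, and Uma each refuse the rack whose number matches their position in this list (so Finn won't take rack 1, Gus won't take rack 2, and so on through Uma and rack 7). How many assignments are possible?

165016

Let Aᵢ (for 1 ≤ i ≤ 7) be the placements that put person i in their forbidden rack. Any j of these fix j positions, leaving (9−j)! ways to fill the rest, and there are C(7,j) ways to pick which j.
By inclusion–exclusion, the number of valid placements is Σ_{j=0}^{7} (−1)^j C(7,j)·(9−j)!.
Computing: 362880 − 282240 + 105840 − 25200 + 4200 − 504 + 42 − 2 = 165016.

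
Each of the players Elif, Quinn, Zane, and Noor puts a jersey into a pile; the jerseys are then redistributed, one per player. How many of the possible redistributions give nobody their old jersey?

9

Count assignments avoiding every fixed point. For any j of the 4 players fixed to their old jersey, the other 4−j can be arranged in (4−j)! ways.
By inclusion–exclusion this is Σ_{j=0}^{4} (−1)^j C(4,j)·(4−j)!.
Computing: 24 − 24 + 12 − 4 + 1 = 9.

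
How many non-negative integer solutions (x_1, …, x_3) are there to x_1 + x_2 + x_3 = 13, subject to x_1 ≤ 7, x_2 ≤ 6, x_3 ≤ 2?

Without the upper bounds there are C(15,2) = 105 ways to split 13 among 3 variables.
Subtract solutions that violate a single cap (substitute x_i' = x_i − (cap_i+1)): x_1 ≥ 8 gives C(7,2) = 21; x_2 ≥ 7 gives C(8,2) = 28; x_3 ≥ 3 gives C(12,2) = 66. Together 115.
Add back pairs where two caps are both exceeded: 0 + 6 + 10 = 16.
By inclusion–exclusion the count is 105 − 115 + 16 = 6.

6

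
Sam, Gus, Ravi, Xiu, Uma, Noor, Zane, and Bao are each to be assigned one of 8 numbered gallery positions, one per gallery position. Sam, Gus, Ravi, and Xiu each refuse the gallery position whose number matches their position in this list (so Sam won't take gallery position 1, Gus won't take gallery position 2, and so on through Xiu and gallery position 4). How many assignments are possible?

Let Aᵢ (for 1 ≤ i ≤ 4) be the placements that put person i in their forbidden gallery position. Any j of these fix j positions, leaving (8−j)! ways to fill the rest, and there are C(4,j) ways to pick which j.
By inclusion–exclusion, the number of valid placements is Σ_{j=0}^{4} (−1)^j C(4,j)·(8−j)!.
Computing: 40320 − 20160 + 4320 − 480 + 24 = 24024.

24024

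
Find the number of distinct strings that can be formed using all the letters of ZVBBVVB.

140

ZVBBVVB has 7 letters with B appearing 3 times and V appearing 3 times.
So there are 7! / (3!·3!) = 140 distinguishable arrangements.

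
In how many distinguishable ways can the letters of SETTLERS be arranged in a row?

The 8 letters of SETTLERS have repeats: E appearing twice, S appearing twice, and T appearing twice.
The number of distinct arrangements is 8!/(2!·2!·2!) = 40320/8 = 5040.

5040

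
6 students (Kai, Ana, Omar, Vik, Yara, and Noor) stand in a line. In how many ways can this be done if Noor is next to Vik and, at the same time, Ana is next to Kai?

96

Treat {Noor,Vik} as one block (2 orders) and {Ana,Kai} as another (2 orders).
That leaves 4 units to arrange: 2 × 2 × 4! = 4 × 24 = 96.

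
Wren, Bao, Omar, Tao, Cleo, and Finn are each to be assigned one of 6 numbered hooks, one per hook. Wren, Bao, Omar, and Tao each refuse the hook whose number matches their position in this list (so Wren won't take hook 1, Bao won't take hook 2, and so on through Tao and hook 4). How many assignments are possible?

362

Let Aᵢ (for 1 ≤ i ≤ 4) be the placements that put person i in their forbidden hook. Any j of these fix j positions, leaving (6−j)! ways to fill the rest, and there are C(4,j) ways to pick which j.
By inclusion–exclusion, the number of valid placements is Σ_{j=0}^{4} (−1)^j C(4,j)·(6−j)!.
Computing: 720 − 480 + 144 − 24 + 2 = 362.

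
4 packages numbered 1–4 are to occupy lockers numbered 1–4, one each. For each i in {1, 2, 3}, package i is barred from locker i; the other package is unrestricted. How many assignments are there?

11

Let Aᵢ (for i ∈ {1, 2, 3}) be the placements that put package i in its forbidden locker. Any j of these fix j positions, leaving (4−j)! ways to fill the rest, and there are C(3,j) ways to pick which j.
By inclusion–exclusion, the number of valid placements is Σ_{j=0}^{3} (−1)^j C(3,j)·(4−j)!.
Computing: 24 − 18 + 6 − 1 = 11.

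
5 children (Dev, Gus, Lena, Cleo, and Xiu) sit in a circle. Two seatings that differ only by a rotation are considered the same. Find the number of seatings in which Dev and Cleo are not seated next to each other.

Without the restriction there are (4)! = 24 seatings.
Seatings with Dev beside Cleo: treat them as a block with 2 internal orders, giving 2 × (3)! = 12.
Subtracting, 24 − 12 = 12.

12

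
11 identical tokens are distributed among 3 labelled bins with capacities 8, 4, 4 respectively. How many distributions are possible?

By stars and bars, unrestricted non-negative solutions to x_1+…+x_3 = 11 number C(11+2,2) = 78.
Subtract solutions that violate a single cap (substitute x_i' = x_i − (cap_i+1)): x_1 ≥ 9 gives C(4,2) = 6; x_2 ≥ 5 gives C(8,2) = 28; x_3 ≥ 5 gives C(8,2) = 28. Together 62.
Add back pairs where two caps are both exceeded: 0 + 0 + 3 = 3.
By inclusion–exclusion the count is 78 − 62 + 3 = 19.

19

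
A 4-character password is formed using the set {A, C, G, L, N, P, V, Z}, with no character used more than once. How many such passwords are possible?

With no repetition, fill the 4 characters in order: 8 choices, then 7, down to 5.
That product is 8 × 7 × 6 × 5 = 1680.

1680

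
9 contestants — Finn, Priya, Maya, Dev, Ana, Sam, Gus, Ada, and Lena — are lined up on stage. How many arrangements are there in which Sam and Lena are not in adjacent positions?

Of the 9! = 362880 arrangements, those with Sam and Lena adjacent number 2 × 8! = 80640 (treat the pair as a block with 2 internal orders).
So 362880 − 80640 = 282240 arrangements keep them apart.

282240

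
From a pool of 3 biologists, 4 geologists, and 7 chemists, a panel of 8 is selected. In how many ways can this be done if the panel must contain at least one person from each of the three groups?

Unrestricted: C(14,8) = 3003 ways to pick any 8 of the 14.
Subtract selections that omit an entire group: no biologists → C(11,8) = 165; no geologists → C(10,8) = 45; no chemists → C(7,8) = 0.
Add back selections omitting two groups (i.e. drawn from a single group): C(3,8) + C(4,8) + C(7,8) = 0.
By inclusion–exclusion: 3003 − 210 + 0 = 2793.

2793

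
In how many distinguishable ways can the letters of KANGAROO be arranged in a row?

The 8 letters of KANGAROO have repeats: A appearing twice and O appearing twice.
The number of distinct arrangements is 8!/(2!·2!) = 40320/4 = 10080.

10080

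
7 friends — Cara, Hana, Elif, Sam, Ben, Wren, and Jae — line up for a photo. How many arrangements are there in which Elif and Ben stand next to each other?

1440

Treat {Elif, Ben} as a single unit. There are 6 units to order, and the pair itself can be ordered 2 ways.
That gives 2 × 6! = 2 × 720 = 1440.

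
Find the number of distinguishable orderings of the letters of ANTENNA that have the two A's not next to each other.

300

There are 7!/(3!·2!) = 420 arrangements of ANTENNA in total.
Arrangements with the A's together: treat AA as one letter, giving (6)!/(3!) = 120.
Hence 420 − 120 = 300.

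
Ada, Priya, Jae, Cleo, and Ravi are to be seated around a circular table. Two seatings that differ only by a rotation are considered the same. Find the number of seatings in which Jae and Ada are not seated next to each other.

12

All circular seatings of 5 people number (4)! = 24.
Seatings with Jae beside Ada: treat them as a block with 2 internal orders, giving 2 × (3)! = 12.
Subtracting, 24 − 12 = 12.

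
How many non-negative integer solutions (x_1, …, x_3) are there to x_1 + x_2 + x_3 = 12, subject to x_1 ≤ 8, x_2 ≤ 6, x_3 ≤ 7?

By stars and bars, unrestricted non-negative solutions to x_1+…+x_3 = 12 number C(12+2,2) = 91.
Subtract solutions that violate a single cap (substitute x_i' = x_i − (cap_i+1)): x_1 ≥ 9 gives C(5,2) = 10; x_2 ≥ 7 gives C(7,2) = 21; x_3 ≥ 8 gives C(6,2) = 15. Together 46.
No two caps can be exceeded simultaneously, so the pair terms are all 0.
By inclusion–exclusion the count is 91 − 46 + 0 = 45.

45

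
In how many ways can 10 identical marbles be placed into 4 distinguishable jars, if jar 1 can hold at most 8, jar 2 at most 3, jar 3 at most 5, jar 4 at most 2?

68

Ignoring the caps, the number of non-negative solutions to x_1+…+x_4 = 10 is C(13,3) = 286.
Subtract solutions that violate a single cap (substitute x_i' = x_i − (cap_i+1)): x_1 ≥ 9 gives C(4,3) = 4; x_2 ≥ 4 gives C(9,3) = 84; x_3 ≥ 6 gives C(7,3) = 35; x_4 ≥ 3 gives C(10,3) = 120. Together 243.
Add back pairs where two caps are both exceeded: 0 + 0 + 0 + 1 + 20 + 4 = 25.
By inclusion–exclusion the count is 286 − 243 + 25 = 68.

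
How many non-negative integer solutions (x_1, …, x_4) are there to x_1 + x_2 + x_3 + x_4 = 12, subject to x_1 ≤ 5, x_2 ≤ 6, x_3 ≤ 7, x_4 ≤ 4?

165

Without the upper bounds there are C(15,3) = 455 ways to split 12 among 4 variables.
Subtract solutions that violate a single cap (substitute x_i' = x_i − (cap_i+1)): x_1 ≥ 6 gives C(9,3) = 84; x_2 ≥ 7 gives C(8,3) = 56; x_3 ≥ 8 gives C(7,3) = 35; x_4 ≥ 5 gives C(10,3) = 120. Together 295.
Add back pairs where two caps are both exceeded: 0 + 0 + 4 + 0 + 1 + 0 = 5.
By inclusion–exclusion the count is 455 − 295 + 5 = 165.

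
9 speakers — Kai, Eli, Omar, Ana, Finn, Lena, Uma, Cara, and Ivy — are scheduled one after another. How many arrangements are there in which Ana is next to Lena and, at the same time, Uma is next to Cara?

Treat {Ana,Lena} as one block (2 orders) and {Uma,Cara} as another (2 orders).
That leaves 7 units to arrange: 2 × 2 × 7! = 4 × 5040 = 20160.

20160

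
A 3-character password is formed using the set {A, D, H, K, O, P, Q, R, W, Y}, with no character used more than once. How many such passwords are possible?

720

With no repetition, fill the 3 characters in order: 10 choices, then 9, down to 8.
10 × 9 × 8 = 720.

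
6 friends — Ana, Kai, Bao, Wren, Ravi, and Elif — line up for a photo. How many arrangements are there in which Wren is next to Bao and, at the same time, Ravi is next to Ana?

Treat {Wren,Bao} as one block (2 orders) and {Ravi,Ana} as another (2 orders).
That leaves 4 units to arrange: 2 × 2 × 4! = 4 × 24 = 96.

96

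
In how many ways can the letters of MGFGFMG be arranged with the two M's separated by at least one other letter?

Total arrangements of MGFGFMG: 7!/(3!·2!·2!) = 210.
Arrangements with the M's together: treat MM as one letter, giving (6)!/(3!·2!) = 60.
Subtracting, 210 − 60 = 150 arrangements keep the M's apart.

150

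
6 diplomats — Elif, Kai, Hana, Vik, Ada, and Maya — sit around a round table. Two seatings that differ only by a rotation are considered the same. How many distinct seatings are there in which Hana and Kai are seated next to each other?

48

Glue Hana and Kai into a block (2 internal orders). Seating 5 units around a circle gives (4)! arrangements.
So 2 × (4)! = 2 × 24 = 48.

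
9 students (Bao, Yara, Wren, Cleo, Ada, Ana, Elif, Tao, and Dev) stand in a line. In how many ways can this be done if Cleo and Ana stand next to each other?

80640

Place the 7 others and the Cleo-Ana pair as 8 objects in a line; the pair has 2 internal arrangements.
So the count is 2·(8)! = 80640.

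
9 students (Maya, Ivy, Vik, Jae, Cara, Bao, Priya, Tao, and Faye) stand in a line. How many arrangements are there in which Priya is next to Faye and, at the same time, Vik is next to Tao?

Treat {Priya,Faye} as one block (2 orders) and {Vik,Tao} as another (2 orders).
That leaves 7 units to arrange: 2 × 2 × 7! = 4 × 5040 = 20160.

20160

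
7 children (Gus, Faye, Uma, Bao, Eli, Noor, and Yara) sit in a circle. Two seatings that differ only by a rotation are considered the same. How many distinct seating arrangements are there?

720

Seat Gus anywhere (absorbing the rotational symmetry), then permute the other 6: (6)! = 720.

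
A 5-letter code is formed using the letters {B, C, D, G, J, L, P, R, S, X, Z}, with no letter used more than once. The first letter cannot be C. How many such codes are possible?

The first letter has 11−1 = 10 choices (anything except C).
The remaining 4 letters are filled from the other 10 symbols without repetition: 10 × 9 × 8 × 7 = 5040.
Total: 10 × 5040 = 50400.

50400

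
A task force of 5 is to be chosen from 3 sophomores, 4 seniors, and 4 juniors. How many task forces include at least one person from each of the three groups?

364

Unrestricted: C(11,5) = 462 ways to pick any 5 of the 11.
Selections missing a whole group: no sophomores → C(8,5) = 56; no seniors → C(7,5) = 21; no juniors → C(7,5) = 21.
Add back selections omitting two groups (i.e. drawn from a single group): C(3,5) + C(4,5) + C(4,5) = 0.
By inclusion–exclusion: 462 − 98 + 0 = 364.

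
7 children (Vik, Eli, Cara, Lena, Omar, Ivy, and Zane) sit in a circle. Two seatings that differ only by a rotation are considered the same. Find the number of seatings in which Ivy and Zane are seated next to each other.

Glue Ivy and Zane into a block (2 internal orders). Seating 6 units around a circle gives (5)! arrangements.
So 2 × (5)! = 2 × 120 = 240.

240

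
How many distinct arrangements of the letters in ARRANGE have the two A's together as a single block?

Treat the 2 copies of A as a single block. The multiset to arrange is then {AA, E, G, N, R, R}, 6 items in all.
That gives (6)!/(2!) = 360 arrangements.

360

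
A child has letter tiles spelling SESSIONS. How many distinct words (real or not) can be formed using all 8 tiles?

Letter multiplicities in SESSIONS: E×1, I×1, N×1, O×1, S×4.
Dividing 8! = 40320 by 4! = 24 for the repeated letters gives 1680.

1680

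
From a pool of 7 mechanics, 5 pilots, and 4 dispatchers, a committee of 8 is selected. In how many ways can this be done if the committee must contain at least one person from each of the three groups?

12201

Unrestricted: C(16,8) = 12870 ways to pick any 8 of the 16.
Subtract selections that omit an entire group: no mechanics → C(9,8) = 9; no pilots → C(11,8) = 165; no dispatchers → C(12,8) = 495.
Add back selections omitting two groups (i.e. drawn from a single group): C(7,8) + C(5,8) + C(4,8) = 0.
By inclusion–exclusion: 12870 − 669 + 0 = 12201.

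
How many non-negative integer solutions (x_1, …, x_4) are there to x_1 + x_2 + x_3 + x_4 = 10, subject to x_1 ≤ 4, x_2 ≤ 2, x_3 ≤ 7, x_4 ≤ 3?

By stars and bars, unrestricted non-negative solutions to x_1+…+x_4 = 10 number C(10+3,3) = 286.
Subtract solutions that violate a single cap (substitute x_i' = x_i − (cap_i+1)): x_1 ≥ 5 gives C(8,3) = 56; x_2 ≥ 3 gives C(10,3) = 120; x_3 ≥ 8 gives C(5,3) = 10; x_4 ≥ 4 gives C(9,3) = 84. Together 270.
Add back pairs where two caps are both exceeded: 10 + 0 + 4 + 0 + 20 + 0 = 34.
By inclusion–exclusion the count is 286 − 270 + 34 = 50.

50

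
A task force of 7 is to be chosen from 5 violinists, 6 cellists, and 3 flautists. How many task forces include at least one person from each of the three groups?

3058

Total 7-person selections from all 14: C(14,7) = 3432.
Subtract selections that omit an entire group: no violinists → C(9,7) = 36; no cellists → C(8,7) = 8; no flautists → C(11,7) = 330.
Add back selections omitting two groups (i.e. drawn from a single group): C(5,7) + C(6,7) + C(3,7) = 0.
By inclusion–exclusion: 3432 − 374 + 0 = 3058.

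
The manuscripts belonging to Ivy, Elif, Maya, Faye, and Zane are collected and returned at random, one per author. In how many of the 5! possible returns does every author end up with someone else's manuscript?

44

Count assignments avoiding every fixed point. For any j of the 5 authors fixed to their own manuscript, the other 5−j can be arranged in (5−j)! ways.
By inclusion–exclusion this is Σ_{j=0}^{5} (−1)^j C(5,j)·(5−j)!.
Computing: 120 − 120 + 60 − 20 + 5 − 1 = 44.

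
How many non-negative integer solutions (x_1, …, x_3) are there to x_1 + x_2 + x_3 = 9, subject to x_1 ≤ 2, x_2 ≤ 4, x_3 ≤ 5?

6

Ignoring the caps, the number of non-negative solutions to x_1+…+x_3 = 9 is C(11,2) = 55.
Subtract solutions that violate a single cap (substitute x_i' = x_i − (cap_i+1)): x_1 ≥ 3 gives C(8,2) = 28; x_2 ≥ 5 gives C(6,2) = 15; x_3 ≥ 6 gives C(5,2) = 10. Together 53.
Add back pairs where two caps are both exceeded: 3 + 1 + 0 = 4.
By inclusion–exclusion the count is 55 − 53 + 4 = 6.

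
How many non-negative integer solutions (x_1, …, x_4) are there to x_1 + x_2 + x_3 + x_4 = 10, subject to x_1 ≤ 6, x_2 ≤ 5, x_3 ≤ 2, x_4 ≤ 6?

97

By stars and bars, unrestricted non-negative solutions to x_1+…+x_4 = 10 number C(10+3,3) = 286.
Subtract solutions that violate a single cap (substitute x_i' = x_i − (cap_i+1)): x_1 ≥ 7 gives C(6,3) = 20; x_2 ≥ 6 gives C(7,3) = 35; x_3 ≥ 3 gives C(10,3) = 120; x_4 ≥ 7 gives C(6,3) = 20. Together 195.
Add back pairs where two caps are both exceeded: 0 + 1 + 0 + 4 + 0 + 1 = 6.
By inclusion–exclusion the count is 286 − 195 + 6 = 97.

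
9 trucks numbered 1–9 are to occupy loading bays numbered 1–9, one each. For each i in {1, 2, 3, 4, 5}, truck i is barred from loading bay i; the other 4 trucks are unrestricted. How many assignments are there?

205056

Let Aᵢ (for 1 ≤ i ≤ 5) be the placements that put truck i in its forbidden loading bay. Any j of these fix j positions, leaving (9−j)! ways to fill the rest, and there are C(5,j) ways to pick which j.
By inclusion–exclusion, the number of valid placements is Σ_{j=0}^{5} (−1)^j C(5,j)·(9−j)!.
Computing: 362880 − 201600 + 50400 − 7200 + 600 − 24 = 205056.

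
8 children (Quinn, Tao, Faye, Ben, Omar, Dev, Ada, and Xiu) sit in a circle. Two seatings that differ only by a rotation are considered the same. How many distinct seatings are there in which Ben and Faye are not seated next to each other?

All circular seatings of 8 people number (7)! = 5040.
Seatings with Ben beside Faye: treat them as a block with 2 internal orders, giving 2 × (6)! = 1440.
Subtracting, 5040 − 1440 = 3600.

3600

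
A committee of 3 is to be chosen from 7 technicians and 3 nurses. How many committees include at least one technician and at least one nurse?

84

With no constraint there are C(10,3) = 120 possible selections.
Selections missing a whole group: no technicians → C(3,3) = 1; no nurses → C(7,3) = 35.
Both groups omitted at once is impossible, so 120 − 36 = 84.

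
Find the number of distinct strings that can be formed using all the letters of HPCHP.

HPCHP has 5 letters with H appearing twice and P appearing twice.
The number of distinct arrangements is 5!/(2!·2!) = 120/4 = 30.

30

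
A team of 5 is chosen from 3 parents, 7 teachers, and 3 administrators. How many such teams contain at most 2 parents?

Split by how many parents are chosen (0 through 2).
Sum: C(3,0)·C(10,5) + C(3,1)·C(10,4) + C(3,2)·C(10,3) = 252 + 630 + 360 = 1242.

1242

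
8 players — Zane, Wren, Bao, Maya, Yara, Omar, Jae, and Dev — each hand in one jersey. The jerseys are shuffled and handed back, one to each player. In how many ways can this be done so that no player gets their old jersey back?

Let Aᵢ be the assignments in which player i gets their old jersey. We want the size of the complement of A₁∪…∪A_8.
By inclusion–exclusion this is Σ_{j=0}^{8} (−1)^j C(8,j)·(8−j)!.
Computing: 40320 − 40320 + 20160 − 6720 + 1680 − 336 + 56 − 8 + 1 = 14833.

14833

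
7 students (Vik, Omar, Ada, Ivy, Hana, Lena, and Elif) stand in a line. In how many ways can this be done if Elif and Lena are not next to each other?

3600

There are 7! = 5040 arrangements in all. If Elif and Lena are adjacent, merging them into one block gives 2·(6)! = 1440 arrangements.
So 5040 − 1440 = 3600 arrangements keep them apart.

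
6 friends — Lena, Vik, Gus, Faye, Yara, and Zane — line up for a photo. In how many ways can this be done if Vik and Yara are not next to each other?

480

Of the 6! = 720 arrangements, those with Vik and Yara adjacent number 2 × 5! = 240 (treat the pair as a block with 2 internal orders).
Complementary counting: 720 − 240 = 480.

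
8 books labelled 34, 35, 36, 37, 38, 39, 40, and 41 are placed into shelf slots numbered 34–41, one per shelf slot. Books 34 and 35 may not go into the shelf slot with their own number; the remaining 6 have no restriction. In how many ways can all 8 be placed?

Let Aᵢ (for i ∈ {34, 35}) be the placements that put book i in its forbidden shelf slot. Any j of these fix j positions, leaving (8−j)! ways to fill the rest, and there are C(2,j) ways to pick which j.
By inclusion–exclusion, the number of valid placements is Σ_{j=0}^{2} (−1)^j C(2,j)·(8−j)!.
Computing: 40320 − 10080 + 720 = 30960.

30960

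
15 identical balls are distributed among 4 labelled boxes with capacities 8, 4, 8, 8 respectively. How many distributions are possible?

290

Without the upper bounds there are C(18,3) = 816 ways to split 15 among 4 boxes.
Subtract solutions that violate a single cap (substitute x_i' = x_i − (cap_i+1)): x_1 ≥ 9 gives C(9,3) = 84; x_2 ≥ 5 gives C(13,3) = 286; x_3 ≥ 9 gives C(9,3) = 84; x_4 ≥ 9 gives C(9,3) = 84. Together 538.
Add back pairs where two caps are both exceeded: 4 + 0 + 0 + 4 + 4 + 0 = 12.
By inclusion–exclusion the count is 816 − 538 + 12 = 290.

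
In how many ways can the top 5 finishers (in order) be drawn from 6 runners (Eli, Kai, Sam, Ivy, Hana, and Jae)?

720

There are 6 choices for 1st place, 5 for 2nd, and so on down to 2 for position 5.
That gives 6 × 5 × 4 × 3 × 2 = 720.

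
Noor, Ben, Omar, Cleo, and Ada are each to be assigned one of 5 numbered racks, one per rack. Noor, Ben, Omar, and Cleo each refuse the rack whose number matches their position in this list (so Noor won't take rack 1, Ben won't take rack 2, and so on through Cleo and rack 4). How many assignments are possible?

53

Let Aᵢ (for 1 ≤ i ≤ 4) be the placements that put person i in their forbidden rack. Any j of these fix j positions, leaving (5−j)! ways to fill the rest, and there are C(4,j) ways to pick which j.
By inclusion–exclusion, the number of valid placements is Σ_{j=0}^{4} (−1)^j C(4,j)·(5−j)!.
Computing: 120 − 96 + 36 − 8 + 1 = 53.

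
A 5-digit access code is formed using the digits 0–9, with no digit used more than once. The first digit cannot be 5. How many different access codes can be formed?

The first digit has 10−1 = 9 choices (anything except 5).
The remaining 4 digits are filled from the other 9 symbols without repetition: 9 × 8 × 7 × 6 = 3024.
Total: 9 × 3024 = 27216.

27216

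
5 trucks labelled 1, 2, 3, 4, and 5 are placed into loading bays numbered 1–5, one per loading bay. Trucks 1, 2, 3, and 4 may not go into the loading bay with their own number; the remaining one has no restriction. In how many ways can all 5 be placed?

53

Let Aᵢ (for 1 ≤ i ≤ 4) be the placements that put truck i in its forbidden loading bay. Any j of these fix j positions, leaving (5−j)! ways to fill the rest, and there are C(4,j) ways to pick which j.
By inclusion–exclusion, the number of valid placements is Σ_{j=0}^{4} (−1)^j C(4,j)·(5−j)!.
Computing: 120 − 96 + 36 − 8 + 1 = 53.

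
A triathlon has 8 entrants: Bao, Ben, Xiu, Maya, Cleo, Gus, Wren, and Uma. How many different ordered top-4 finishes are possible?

This is an ordered selection of 4 from 8: P(8,4).
That gives 8 × 7 × 6 × 5 = 1680.

1680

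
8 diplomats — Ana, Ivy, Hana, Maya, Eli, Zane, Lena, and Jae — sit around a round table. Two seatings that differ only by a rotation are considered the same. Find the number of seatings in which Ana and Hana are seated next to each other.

Treat {Ana, Hana} as one unit (2 internal orders) and seat the resulting 7 units around the table: (6)! circular arrangements.
So 2 × (6)! = 2 × 720 = 1440.

1440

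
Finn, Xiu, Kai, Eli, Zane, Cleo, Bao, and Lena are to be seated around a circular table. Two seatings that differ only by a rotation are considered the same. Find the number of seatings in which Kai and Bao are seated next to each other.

Glue Kai and Bao into a block (2 internal orders). Seating 7 units around a circle gives (6)! arrangements.
So 2 × (6)! = 2 × 720 = 1440.

1440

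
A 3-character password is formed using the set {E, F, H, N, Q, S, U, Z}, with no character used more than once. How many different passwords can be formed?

This is a permutation of 3 out of 8: P(8,3) = 8!/5!.
8 × 7 × 6 = 336.

336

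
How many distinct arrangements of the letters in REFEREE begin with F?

Fix F in the first position and arrange the remaining 6 letters.
Those 6 letters have E appearing 4 times and R appearing twice, giving (6)!/(4!·2!) = 15.

15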